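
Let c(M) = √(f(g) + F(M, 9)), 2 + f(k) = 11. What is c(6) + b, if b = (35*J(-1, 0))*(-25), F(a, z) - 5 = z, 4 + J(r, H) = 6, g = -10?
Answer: -1750 + √23 ≈ -1745.2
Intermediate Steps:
f(k) = 9 (f(k) = -2 + 11 = 9)
J(r, H) = 2 (J(r, H) = -4 + 6 = 2)
F(a, z) = 5 + z
c(M) = √23 (c(M) = √(9 + (5 + 9)) = √(9 + 14) = √23)
b = -1750 (b = (35*2)*(-25) = 70*(-25) = -1750)
c(6) + b = √23 - 1750 = -1750 + √23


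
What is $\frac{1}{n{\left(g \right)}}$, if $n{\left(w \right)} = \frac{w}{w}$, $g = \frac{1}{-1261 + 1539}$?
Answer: $1$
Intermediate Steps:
$g = \frac{1}{278} \approx 0.0035971$
$n{\left(w \right)} = 1$
$\frac{1}{n{\left(g \right)}} = 1^{-1} = 1$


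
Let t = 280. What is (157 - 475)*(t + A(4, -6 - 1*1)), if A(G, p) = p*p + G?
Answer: -105894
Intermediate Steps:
A(G, p) = G + p² (A(G, p) = p² + G = G + p²)
(157 - 475)*(t + A(4, -6 - 1*1)) = (157 - 475)*(280 + (4 + (-6 - 1*1)²)) = -318*(280 + (4 + (-6 - 1)²)) = -318*(280 + (4 + (-7)²)) = -318*(280 + (4 + 49)) = -318*(280 + 53) = -318*333 = -105894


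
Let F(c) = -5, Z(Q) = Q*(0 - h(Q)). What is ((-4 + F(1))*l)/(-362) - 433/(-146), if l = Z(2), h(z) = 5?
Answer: 71803/26426 ≈ 2.7171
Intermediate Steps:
Z(Q) = -5*Q (Z(Q) = Q*(0 - 1*5) = Q*(0 - 5) = Q*(-5) = -5*Q)
l = -10 (l = -5*2 = -10)
((-4 + F(1))*l)/(-362) - 433/(-146) = ((-4 - 5)*(-10))/(-362) - 433/(-146) = -9*(-10)*(-1/362) - 433*(-1/146) = 90*(-1/362) + 433/146 = -45/181 + 433/146 = 71803/26426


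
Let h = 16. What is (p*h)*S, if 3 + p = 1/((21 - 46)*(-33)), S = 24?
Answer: -316672/275 ≈ -1151.5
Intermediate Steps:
p = -2474/825 (p = -3 + 1/((21 - 46)*(-33)) = -3 - 1/33/(-25) = -3 - 1/25*(-1/33) = -3 + 1/825 = -2474/825 ≈ -2.9988)
(p*h)*S = -2474/825*16*24 = -39584/825*24 = -316672/275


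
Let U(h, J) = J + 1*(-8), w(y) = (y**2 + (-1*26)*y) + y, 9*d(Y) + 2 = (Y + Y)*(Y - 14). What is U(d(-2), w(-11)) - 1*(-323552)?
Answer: 323940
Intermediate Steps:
d(Y) = -2/9 + 2*Y*(-14 + Y)/9 (d(Y) = -2/9 + ((Y + Y)*(Y - 14))/9 = -2/9 + ((2*Y)*(-14 + Y))/9 = -2/9 + (2*Y*(-14 + Y))/9 = -2/9 + 2*Y*(-14 + Y)/9)
w(y) = y**2 - 25*y (w(y) = (y**2 - 26*y) + y = y**2 - 25*y)
U(h, J) = -8 + J (U(h, J) = J - 8 = -8 + J)
U(d(-2), w(-11)) - 1*(-323552) = (-8 - 11*(-25 - 11)) - 1*(-323552) = (-8 - 11*(-36)) + 323552 = (-8 + 396) + 323552 = 388 + 323552 = 323940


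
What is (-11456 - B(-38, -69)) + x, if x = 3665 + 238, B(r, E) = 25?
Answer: -7578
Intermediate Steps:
x = 3903
(-11456 - B(-38, -69)) + x = (-11456 - 1*25) + 3903 = (-11456 - 25) + 3903 = -11481 + 3903 = -7578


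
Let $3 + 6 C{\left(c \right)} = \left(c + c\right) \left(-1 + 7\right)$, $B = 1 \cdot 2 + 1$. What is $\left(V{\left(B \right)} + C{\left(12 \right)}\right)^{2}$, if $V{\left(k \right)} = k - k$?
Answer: $\frac{2209}{4} \approx 552.25$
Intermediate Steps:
$B = 3$ ($B = 2 + 1 = 3$)
$C{\left(c \right)} = - \frac{1}{2} + 2 c$ ($C{\left(c \right)} = - \frac{1}{2} + \frac{\left(c + c\right) \left(-1 + 7\right)}{6} = - \frac{1}{2} + \frac{2 c 6}{6} = - \frac{1}{2} + \frac{12 c}{6} = - \frac{1}{2} + 2 c$)
$V{\left(k \right)} = 0$
$\left(V{\left(B \right)} + C{\left(12 \right)}\right)^{2} = \left(0 + \left(- \frac{1}{2} + 2 \cdot 12\right)\right)^{2} = \left(0 + \left(- \frac{1}{2} + 24\right)\right)^{2} = \left(0 + \frac{47}{2}\right)^{2} = \left(\frac{47}{2}\right)^{2} = \frac{2209}{4}$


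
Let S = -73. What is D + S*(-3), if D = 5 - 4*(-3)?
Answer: 236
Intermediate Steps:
D = 17 (D = 5 + 12 = 17)
D + S*(-3) = 17 - 73*(-3) = 17 + 219 = 236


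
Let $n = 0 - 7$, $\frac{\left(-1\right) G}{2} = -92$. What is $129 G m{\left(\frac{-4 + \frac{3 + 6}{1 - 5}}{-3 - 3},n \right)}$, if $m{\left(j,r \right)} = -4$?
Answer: $-94944$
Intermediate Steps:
$G = 184$ ($G = \left(-2\right) \left(-92\right) = 184$)
$n = -7$
$129 G m{\left(\frac{-4 + \frac{3 + 6}{1 - 5}}{-3 - 3},n \right)} = 129 \cdot 184 \left(-4\right) = 23736 \left(-4\right) = -94944$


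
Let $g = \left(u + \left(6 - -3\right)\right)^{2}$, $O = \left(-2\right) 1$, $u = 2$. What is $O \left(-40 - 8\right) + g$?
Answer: $217$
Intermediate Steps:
$O = -2$
$g = 121$ ($g = \left(2 + \left(6 - -3\right)\right)^{2} = \left(2 + \left(6 + 3\right)\right)^{2} = \left(2 + 9\right)^{2} = 11^{2} = 121$)
$O \left(-40 - 8\right) + g = - 2 \left(-40 - 8\right) + 121 = \left(-2\right) \left(-48\right) + 121 = 96 + 121 = 217$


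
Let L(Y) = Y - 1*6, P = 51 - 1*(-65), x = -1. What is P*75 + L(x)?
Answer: 8693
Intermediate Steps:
P = 116 (P = 51 + 65 = 116)
L(Y) = -6 + Y (L(Y) = Y - 6 = -6 + Y)
P*75 + L(x) = 116*75 + (-6 - 1) = 8700 - 7 = 8693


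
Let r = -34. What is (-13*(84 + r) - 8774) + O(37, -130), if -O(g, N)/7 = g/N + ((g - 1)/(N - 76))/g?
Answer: -4667928891/495430 ≈ -9422.0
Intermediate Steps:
O(g, N) = -7*g/N - 7*(-1 + g)/(g*(-76 + N)) (O(g, N) = -7*(g/N + ((g - 1)/(N - 76))/g) = -7*(g/N + ((-1 + g)/(-76 + N))/g) = -7*(g/N + (-1 + g)/(g*(-76 + N))) = -7*g/N - 7*(-1 + g)/(g*(-76 + N)))
(-13*(84 + r) - 8774) + O(37, -130) = (-13*(84 - 34) - 8774) + 7*(-130 + 76*37**2 - 1*(-130)*37 - 1*(-130)*37**2)/(-130*37*(-76 - 130)) = (-13*50 - 8774) + 7*(-1/130)*(1/37)*(-130 + 76*1369 + 4810 - 1*(-130)*1369)/(-206) = (-650 - 8774) + 7*(-1/130)*(1/37)*(-1/206)*(-130 + 104044 + 4810 + 177970) = -9424 + 7*(-1/130)*(1/37)*(-1/206)*286694 = -9424 + 1003429/495430 = -4667928891/495430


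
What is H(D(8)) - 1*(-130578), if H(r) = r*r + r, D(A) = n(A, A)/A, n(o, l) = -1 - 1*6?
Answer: 8356985/64 ≈ 1.3058e+5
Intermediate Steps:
n(o, l) = -7 (n(o, l) = -1 - 6 = -7)
D(A) = -7/A
H(r) = r + r² (H(r) = r² + r = r + r²)
H(D(8)) - 1*(-130578) = (-7/8)*(1 - 7/8) - 1*(-130578) = (-7*⅛)*(1 - 7*⅛) + 130578 = -7*(1 - 7/8)/8 + 130578 = -7/8*⅛ + 130578 = -7/64 + 130578 = 8356985/64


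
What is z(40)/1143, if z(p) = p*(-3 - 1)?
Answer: -160/1143 ≈ -0.13998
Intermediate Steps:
z(p) = -4*p (z(p) = p*(-4) = -4*p)
z(40)/1143 = -4*40/1143 = -160*1/1143 = -160/1143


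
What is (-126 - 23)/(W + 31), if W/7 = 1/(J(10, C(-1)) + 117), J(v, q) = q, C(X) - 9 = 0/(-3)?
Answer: -2682/559 ≈ -4.7979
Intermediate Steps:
C(X) = 9 (C(X) = 9 + 0/(-3) = 9 + 0*(-1/3) = 9 + 0 = 9)
W = 1/18 (W = 7/(9 + 117) = 7/126 = 7*(1/126) = 1/18 ≈ 0.055556)
(-126 - 23)/(W + 31) = (-126 - 23)/(1/18 + 31) = -149/(559/18) = (18/559)*(-149) = -2682/559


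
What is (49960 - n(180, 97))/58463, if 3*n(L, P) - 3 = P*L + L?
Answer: 44079/58463 ≈ 0.75396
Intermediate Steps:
n(L, P) = 1 + L/3 + L*P/3 (n(L, P) = 1 + (P*L + L)/3 = 1 + (L*P + L)/3 = 1 + (L + L*P)/3 = 1 + (L/3 + L*P/3) = 1 + L/3 + L*P/3)
(49960 - n(180, 97))/58463 = (49960 - (1 + (⅓)*180 + (⅓)*180*97))/58463 = (49960 - (1 + 60 + 5820))*(1/58463) = (49960 - 1*5881)*(1/58463) = (49960 - 5881)*(1/58463) = 44079*(1/58463) = 44079/58463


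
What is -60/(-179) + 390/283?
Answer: 86790/50657 ≈ 1.7133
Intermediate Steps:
-60/(-179) + 390/283 = -60*(-1/179) + 390*(1/283) = 60/179 + 390/283 = 86790/50657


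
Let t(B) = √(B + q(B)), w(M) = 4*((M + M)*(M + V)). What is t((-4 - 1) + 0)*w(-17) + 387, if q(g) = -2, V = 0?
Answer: 387 + 2312*I*√7 ≈ 387.0 + 6117.0*I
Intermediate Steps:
w(M) = 8*M² (w(M) = 4*((M + M)*(M + 0)) = 4*((2*M)*M) = 4*(2*M²) = 8*M²)
t(B) = √(-2 + B) (t(B) = √(B - 2) = √(-2 + B))
t((-4 - 1) + 0)*w(-17) + 387 = √(-2 + ((-4 - 1) + 0))*(8*(-17)²) + 387 = √(-2 + (-5 + 0))*(8*289) + 387 = √(-2 - 5)*2312 + 387 = √(-7)*2312 + 387 = (I*√7)*2312 + 387 = 2312*I*√7 + 387 = 387 + 2312*I*√7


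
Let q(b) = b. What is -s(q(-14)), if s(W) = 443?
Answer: -443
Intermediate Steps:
-s(q(-14)) = -1*443 = -443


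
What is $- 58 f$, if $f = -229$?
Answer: $13282$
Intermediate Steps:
$- 58 f = \left(-58\right) \left(-229\right) = 13282$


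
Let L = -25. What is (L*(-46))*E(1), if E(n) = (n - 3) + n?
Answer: -1150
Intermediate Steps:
E(n) = -3 + 2*n (E(n) = (-3 + n) + n = -3 + 2*n)
(L*(-46))*E(1) = (-25*(-46))*(-3 + 2*1) = 1150*(-3 + 2) = 1150*(-1) = -1150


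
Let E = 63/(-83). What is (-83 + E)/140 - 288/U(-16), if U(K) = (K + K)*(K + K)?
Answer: -81761/92960 ≈ -0.87953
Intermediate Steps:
U(K) = 4*K² (U(K) = (2*K)*(2*K) = 4*K²)
E = -63/83 (E = 63*(-1/83) = -63/83 ≈ -0.75904)
(-83 + E)/140 - 288/U(-16) = (-83 - 63/83)/140 - 288/(4*(-16)²) = -6952/83*1/140 - 288/(4*256) = -1738/2905 - 288/1024 = -1738/2905 - 288*1/1024 = -1738/2905 - 9/32 = -81761/92960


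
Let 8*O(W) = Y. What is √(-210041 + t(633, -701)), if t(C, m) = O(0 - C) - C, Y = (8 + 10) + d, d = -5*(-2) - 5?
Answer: I*√3370738/4 ≈ 458.99*I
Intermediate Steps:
d = 5 (d = 10 - 5 = 5)
Y = 23 (Y = (8 + 10) + 5 = 18 + 5 = 23)
O(W) = 23/8 (O(W) = (⅛)*23 = 23/8)
t(C, m) = 23/8 - C
√(-210041 + t(633, -701)) = √(-210041 + (23/8 - 1*633)) = √(-210041 + (23/8 - 633)) = √(-210041 - 5041/8) = √(-1685369/8) = I*√3370738/4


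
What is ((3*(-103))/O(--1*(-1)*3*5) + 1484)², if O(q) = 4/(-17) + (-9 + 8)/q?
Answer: 20336756449/1849 ≈ 1.0999e+7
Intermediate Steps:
O(q) = -4/17 - 1/q (O(q) = 4*(-1/17) - 1/q = -4/17 - 1/q)
((3*(-103))/O(--1*(-1)*3*5) + 1484)² = ((3*(-103))/(-4/17 - 1/((--1*(-1)*3*5))) + 1484)² = (-309/(-4/17 - 1/((-1*3*5))) + 1484)² = (-309/(-4/17 - 1/((-3*5))) + 1484)² = (-309/(-4/17 - 1/((-1*15))) + 1484)² = (-309/(-4/17 - 1/(-15)) + 1484)² = (-309/(-4/17 - 1*(-1/15)) + 1484)² = (-309/(-4/17 + 1/15) + 1484)² = (-309/(-43/255) + 1484)² = (-309*(-255/43) + 1484)² = (78795/43 + 1484)² = (142607/43)² = 20336756449/1849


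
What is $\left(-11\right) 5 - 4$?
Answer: $-59$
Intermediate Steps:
$\left(-11\right) 5 - 4 = -55 - 4 = -59$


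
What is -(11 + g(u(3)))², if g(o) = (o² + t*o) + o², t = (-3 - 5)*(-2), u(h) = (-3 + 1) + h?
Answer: -841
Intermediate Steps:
u(h) = -2 + h
t = 16 (t = -8*(-2) = 16)
g(o) = 2*o² + 16*o (g(o) = (o² + 16*o) + o² = 2*o² + 16*o)
-(11 + g(u(3)))² = -(11 + 2*(-2 + 3)*(8 + (-2 + 3)))² = -(11 + 2*1*(8 + 1))² = -(11 + 2*1*9)² = -(11 + 18)² = -1*29² = -1*841 = -841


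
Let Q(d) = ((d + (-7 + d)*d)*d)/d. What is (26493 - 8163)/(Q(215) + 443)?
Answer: 3055/7563 ≈ 0.40394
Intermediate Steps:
Q(d) = d + d*(-7 + d) (Q(d) = ((d + d*(-7 + d))*d)/d = (d*(d + d*(-7 + d)))/d = d + d*(-7 + d))
(26493 - 8163)/(Q(215) + 443) = (26493 - 8163)/(215*(-6 + 215) + 443) = 18330/(215*209 + 443) = 18330/(44935 + 443) = 18330/45378 = 18330*(1/45378) = 3055/7563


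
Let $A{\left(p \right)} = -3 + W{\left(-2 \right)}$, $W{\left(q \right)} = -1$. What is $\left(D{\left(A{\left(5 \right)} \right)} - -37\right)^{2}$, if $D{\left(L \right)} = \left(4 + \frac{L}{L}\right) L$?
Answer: $289$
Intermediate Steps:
$A{\left(p \right)} = -4$ ($A{\left(p \right)} = -3 - 1 = -4$)
$D{\left(L \right)} = 5 L$ ($D{\left(L \right)} = \left(4 + 1\right) L = 5 L$)
$\left(D{\left(A{\left(5 \right)} \right)} - -37\right)^{2} = \left(5 \left(-4\right) - -37\right)^{2} = \left(-20 + \left(-13 + 50\right)\right)^{2} = \left(-20 + 37\right)^{2} = 17^{2} = 289$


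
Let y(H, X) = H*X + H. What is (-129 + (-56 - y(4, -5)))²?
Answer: 28561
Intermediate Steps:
y(H, X) = H + H*X
(-129 + (-56 - y(4, -5)))² = (-129 + (-56 - 4*(1 - 5)))² = (-129 + (-56 - 4*(-4)))² = (-129 + (-56 - 1*(-16)))² = (-129 + (-56 + 16))² = (-129 - 40)² = (-169)² = 28561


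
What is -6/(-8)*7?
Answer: 21/4 ≈ 5.2500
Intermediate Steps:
-6/(-8)*7 = -6*(-⅛)*7 = (¾)*7 = 21/4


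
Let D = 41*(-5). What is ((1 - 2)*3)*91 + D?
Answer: -478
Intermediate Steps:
D = -205
((1 - 2)*3)*91 + D = ((1 - 2)*3)*91 - 205 = -1*3*91 - 205 = -3*91 - 205 = -273 - 205 = -478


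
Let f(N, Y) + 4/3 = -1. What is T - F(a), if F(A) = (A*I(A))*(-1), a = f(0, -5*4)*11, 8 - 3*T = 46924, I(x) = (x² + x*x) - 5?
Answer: -1331845/27 ≈ -49328.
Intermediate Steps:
f(N, Y) = -7/3 (f(N, Y) = -4/3 - 1 = -7/3)
I(x) = -5 + 2*x² (I(x) = (x² + x²) - 5 = 2*x² - 5 = -5 + 2*x²)
T = -46916/3 (T = 8/3 - ⅓*46924 = 8/3 - 46924/3 = -46916/3 ≈ -15639.)
a = -77/3 (a = -7/3*11 = -77/3 ≈ -25.667)
F(A) = -A*(-5 + 2*A²) (F(A) = (A*(-5 + 2*A²))*(-1) = -A*(-5 + 2*A²))
T - F(a) = -46916/3 - (-77)*(5 - 2*(-77/3)²)/3 = -46916/3 - (-77)*(5 - 2*5929/9)/3 = -46916/3 - (-77)*(5 - 11858/9)/3 = -46916/3 - (-77)*(-11813)/(3*9) = -46916/3 - 1*909601/27 = -46916/3 - 909601/27 = -1331845/27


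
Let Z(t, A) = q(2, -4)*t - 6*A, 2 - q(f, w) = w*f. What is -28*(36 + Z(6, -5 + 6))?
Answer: -2520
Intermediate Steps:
q(f, w) = 2 - f*w (q(f, w) = 2 - w*f = 2 - f*w)
Z(t, A) = -6*A + 10*t (Z(t, A) = (2 - 1*2*(-4))*t - 6*A = (2 + 8)*t - 6*A = 10*t - 6*A = -6*A + 10*t)
-28*(36 + Z(6, -5 + 6)) = -28*(36 + (-6*(-5 + 6) + 10*6)) = -28*(36 + (-6*1 + 60)) = -28*(36 + (-6 + 60)) = -28*(36 + 54) = -28*90 = -2520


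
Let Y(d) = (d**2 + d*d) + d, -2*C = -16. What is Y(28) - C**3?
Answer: 1084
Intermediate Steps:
C = 8 (C = -1/2*(-16) = 8)
Y(d) = d + 2*d**2 (Y(d) = (d**2 + d**2) + d = 2*d**2 + d = d + 2*d**2)
Y(28) - C**3 = 28*(1 + 2*28) - 1*8**3 = 28*(1 + 56) - 1*512 = 28*57 - 512 = 1596 - 512 = 1084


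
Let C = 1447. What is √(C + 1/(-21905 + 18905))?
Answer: √130229970/300 ≈ 38.039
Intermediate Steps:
√(C + 1/(-21905 + 18905)) = √(1447 + 1/(-21905 + 18905)) = √(1447 + 1/(-3000)) = √(1447 - 1/3000) = √(4340999/3000) = √130229970/300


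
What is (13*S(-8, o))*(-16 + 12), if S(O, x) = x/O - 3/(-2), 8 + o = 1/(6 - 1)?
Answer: -1287/10 ≈ -128.70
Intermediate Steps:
o = -39/5 (o = -8 + 1/(6 - 1) = -8 + 1/5 = -8 + ⅕ = -39/5 ≈ -7.8000)
S(O, x) = 3/2 + x/O (S(O, x) = x/O - 3*(-½) = x/O + 3/2 = 3/2 + x/O)
(13*S(-8, o))*(-16 + 12) = (13*(3/2 - 39/5/(-8)))*(-16 + 12) = (13*(3/2 - 39/5*(-⅛)))*(-4) = (13*(3/2 + 39/40))*(-4) = (13*(99/40))*(-4) = (1287/40)*(-4) = -1287/10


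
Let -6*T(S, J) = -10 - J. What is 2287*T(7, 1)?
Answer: 25157/6 ≈ 4192.8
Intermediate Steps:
T(S, J) = 5/3 + J/6 (T(S, J) = -(-10 - J)/6 = 5/3 + J/6)
2287*T(7, 1) = 2287*(5/3 + (⅙)*1) = 2287*(5/3 + ⅙) = 2287*(11/6) = 25157/6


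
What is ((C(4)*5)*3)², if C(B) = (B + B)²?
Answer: 921600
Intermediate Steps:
C(B) = 4*B² (C(B) = (2*B)² = 4*B²)
((C(4)*5)*3)² = (((4*4²)*5)*3)² = (((4*16)*5)*3)² = ((64*5)*3)² = (320*3)² = 960² = 921600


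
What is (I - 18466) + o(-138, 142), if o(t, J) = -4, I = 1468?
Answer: -17002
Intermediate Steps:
(I - 18466) + o(-138, 142) = (1468 - 18466) - 4 = -16998 - 4 = -17002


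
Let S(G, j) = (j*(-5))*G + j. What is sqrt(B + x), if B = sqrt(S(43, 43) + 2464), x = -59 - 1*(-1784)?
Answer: sqrt(1725 + I*sqrt(6738)) ≈ 41.545 + 0.9879*I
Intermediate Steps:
S(G, j) = j - 5*G*j (S(G, j) = (-5*j)*G + j = -5*G*j + j = j - 5*G*j)
x = 1725 (x = -59 + 1784 = 1725)
B = I*sqrt(6738) (B = sqrt(43*(1 - 5*43) + 2464) = sqrt(43*(1 - 215) + 2464) = sqrt(43*(-214) + 2464) = sqrt(-9202 + 2464) = sqrt(-6738) = I*sqrt(6738) ≈ 82.085*I)
sqrt(B + x) = sqrt(I*sqrt(6738) + 1725) = sqrt(1725 + I*sqrt(6738))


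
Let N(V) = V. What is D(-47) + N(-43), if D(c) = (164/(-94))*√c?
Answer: -43 - 82*I*√47/47 ≈ -43.0 - 11.961*I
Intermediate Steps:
D(c) = -82*√c/47 (D(c) = (164*(-1/94))*√c = -82*√c/47)
D(-47) + N(-43) = -82*I*√47/47 - 43 = -43 - 82*I*√47/47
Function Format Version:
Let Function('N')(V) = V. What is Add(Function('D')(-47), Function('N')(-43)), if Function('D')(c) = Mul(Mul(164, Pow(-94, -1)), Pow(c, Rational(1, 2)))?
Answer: Add(-43, Mul(Rational(-82, 47), I, Pow(47, Rational(1, 2)))) ≈ Add(-43.000, Mul(-11.961, I))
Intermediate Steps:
Function('D')(c) = Mul(Rational(-82, 47), Pow(c, Rational(1, 2))) (Function('D')(c) = Mul(Mul(164, Rational(-1, 94)), Pow(c, Rational(1, 2))) = Mul(Rational(-82, 47), Pow(c, Rational(1, 2))))
Add(Function('D')(-47), Function('N')(-43)) = Add(Mul(Rational(-82, 47), Pow(-47, Rational(1, 2))), -43) = Add(Mul(Rational(-82, 47), Mul(I, Pow(47, Rational(1, 2)))), -43) = Add(Mul(Rational(-82, 47), I, Pow(47, Rational(1, 2))), -43) = Add(-43, Mul(Rational(-82, 47), I, Pow(47, Rational(1, 2))))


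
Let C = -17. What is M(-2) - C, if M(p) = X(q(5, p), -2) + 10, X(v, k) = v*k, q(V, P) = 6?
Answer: 15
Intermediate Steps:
X(v, k) = k*v
M(p) = -2 (M(p) = -2*6 + 10 = -12 + 10 = -2)
M(-2) - C = -2 - 1*(-17) = -2 + 17 = 15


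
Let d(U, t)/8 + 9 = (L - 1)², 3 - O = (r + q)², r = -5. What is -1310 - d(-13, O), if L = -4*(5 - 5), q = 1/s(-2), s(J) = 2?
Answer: -1246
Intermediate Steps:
q = ½ (q = 1/2 = 1*(½) = ½ ≈ 0.50000)
L = 0 (L = -4*0 = 0)
O = -69/4 (O = 3 - (-5 + ½)² = 3 - (-9/2)² = 3 - 1*81/4 = 3 - 81/4 = -69/4 ≈ -17.250)
d(U, t) = -64 (d(U, t) = -72 + 8*(0 - 1)² = -72 + 8*(-1)² = -72 + 8*1 = -72 + 8 = -64)
-1310 - d(-13, O) = -1310 - 1*(-64) = -1310 + 64 = -1246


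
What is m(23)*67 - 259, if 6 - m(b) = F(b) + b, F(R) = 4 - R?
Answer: -125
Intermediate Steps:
m(b) = 2 (m(b) = 6 - ((4 - b) + b) = 6 - 1*4 = 6 - 4 = 2)
m(23)*67 - 259 = 2*67 - 259 = 134 - 259 = -125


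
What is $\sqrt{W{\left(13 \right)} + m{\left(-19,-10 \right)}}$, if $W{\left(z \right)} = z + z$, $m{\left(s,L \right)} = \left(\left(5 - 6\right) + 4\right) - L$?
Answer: $\sqrt{39} \approx 6.245$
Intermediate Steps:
$m{\left(s,L \right)} = 3 - L$ ($m{\left(s,L \right)} = \left(-1 + 4\right) - L = 3 - L$)
$W{\left(z \right)} = 2 z$
$\sqrt{W{\left(13 \right)} + m{\left(-19,-10 \right)}} = \sqrt{2 \cdot 13 + \left(3 - -10\right)} = \sqrt{26 + \left(3 + 10\right)} = \sqrt{26 + 13} = \sqrt{39}$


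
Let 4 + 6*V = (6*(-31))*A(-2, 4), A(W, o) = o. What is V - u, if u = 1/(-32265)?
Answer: -4022369/32265 ≈ -124.67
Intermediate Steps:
u = -1/32265 ≈ -3.0993e-5
V = -374/3 (V = -⅔ + ((6*(-31))*4)/6 = -⅔ + (-186*4)/6 = -⅔ + (⅙)*(-744) = -⅔ - 124 = -374/3 ≈ -124.67)
V - u = -374/3 - 1*(-1/32265) = -374/3 + 1/32265 = -4022369/32265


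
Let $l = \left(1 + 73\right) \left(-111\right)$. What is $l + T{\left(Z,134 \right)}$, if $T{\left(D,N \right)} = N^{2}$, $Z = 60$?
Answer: $9742$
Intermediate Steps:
$l = -8214$ ($l = 74 \left(-111\right) = -8214$)
$l + T{\left(Z,134 \right)} = -8214 + 134^{2} = -8214 + 17956 = 9742$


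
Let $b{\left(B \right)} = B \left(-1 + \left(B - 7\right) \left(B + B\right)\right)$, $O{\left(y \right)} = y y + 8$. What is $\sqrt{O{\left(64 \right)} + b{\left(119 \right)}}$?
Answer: $\sqrt{3176049} \approx 1782.1$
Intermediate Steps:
$O{\left(y \right)} = 8 + y^{2}$ ($O{\left(y \right)} = y^{2} + 8 = 8 + y^{2}$)
$b{\left(B \right)} = B \left(-1 + 2 B \left(-7 + B\right)\right)$ ($b{\left(B \right)} = B \left(-1 + \left(-7 + B\right) 2 B\right) = B \left(-1 + 2 B \left(-7 + B\right)\right)$)
$\sqrt{O{\left(64 \right)} + b{\left(119 \right)}} = \sqrt{\left(8 + 64^{2}\right) + 119 \left(-1 - 1666 + 2 \cdot 119^{2}\right)} = \sqrt{\left(8 + 4096\right) + 119 \left(-1 - 1666 + 2 \cdot 14161\right)} = \sqrt{4104 + 119 \left(-1 - 1666 + 28322\right)} = \sqrt{4104 + 119 \cdot 26655} = \sqrt{4104 + 3171945} = \sqrt{3176049}$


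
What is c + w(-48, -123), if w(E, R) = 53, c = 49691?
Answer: 49744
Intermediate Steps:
c + w(-48, -123) = 49691 + 53 = 49744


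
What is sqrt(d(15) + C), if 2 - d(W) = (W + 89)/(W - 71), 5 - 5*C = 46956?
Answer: I*sqrt(11498270)/35 ≈ 96.883*I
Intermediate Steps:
C = -46951/5 (C = 1 - 1/5*46956 = 1 - 46956/5 = -46951/5 ≈ -9390.2)
d(W) = 2 - (89 + W)/(-71 + W) (d(W) = 2 - (W + 89)/(W - 71) = 2 - (89 + W)/(-71 + W))
sqrt(d(15) + C) = sqrt((-231 + 15)/(-71 + 15) - 46951/5) = sqrt(-216/(-56) - 46951/5) = sqrt(-1/56*(-216) - 46951/5) = sqrt(27/7 - 46951/5) = sqrt(-328522/35) = I*sqrt(11498270)/35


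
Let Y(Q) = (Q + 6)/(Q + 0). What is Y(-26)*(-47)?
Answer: -470/13 ≈ -36.154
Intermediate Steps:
Y(Q) = (6 + Q)/Q
Y(-26)*(-47) = ((6 - 26)/(-26))*(-47) = -1/26*(-20)*(-47) = (10/13)*(-47) = -470/13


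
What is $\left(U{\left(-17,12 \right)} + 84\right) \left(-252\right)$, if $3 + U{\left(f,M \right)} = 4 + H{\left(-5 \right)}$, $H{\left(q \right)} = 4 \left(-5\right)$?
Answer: $-16380$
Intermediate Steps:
$H{\left(q \right)} = -20$
$U{\left(f,M \right)} = -19$ ($U{\left(f,M \right)} = -3 + \left(4 - 20\right) = -3 - 16 = -19$)
$\left(U{\left(-17,12 \right)} + 84\right) \left(-252\right) = \left(-19 + 84\right) \left(-252\right) = 65 \left(-252\right) = -16380$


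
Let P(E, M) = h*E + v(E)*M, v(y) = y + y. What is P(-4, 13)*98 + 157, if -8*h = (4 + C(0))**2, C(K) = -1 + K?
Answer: -9594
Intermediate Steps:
h = -9/8 (h = -(4 + (-1 + 0))**2/8 = -(4 - 1)**2/8 = -1/8*3**2 = -1/8*9 = -9/8 ≈ -1.1250)
v(y) = 2*y
P(E, M) = -9*E/8 + 2*E*M (P(E, M) = -9*E/8 + (2*E)*M = -9*E/8 + 2*E*M)
P(-4, 13)*98 + 157 = ((1/8)*(-4)*(-9 + 16*13))*98 + 157 = ((1/8)*(-4)*(-9 + 208))*98 + 157 = ((1/8)*(-4)*199)*98 + 157 = -199/2*98 + 157 = -9751 + 157 = -9594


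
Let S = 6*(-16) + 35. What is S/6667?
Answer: -61/6667 ≈ -0.0091495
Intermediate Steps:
S = -61 (S = -96 + 35 = -61)
S/6667 = -61/6667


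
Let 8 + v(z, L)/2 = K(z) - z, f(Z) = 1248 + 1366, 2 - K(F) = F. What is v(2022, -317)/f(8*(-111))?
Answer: -4050/1307 ≈ -3.0987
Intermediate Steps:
K(F) = 2 - F
f(Z) = 2614
v(z, L) = -12 - 4*z (v(z, L) = -16 + 2*((2 - z) - z) = -16 + 2*(2 - 2*z) = -16 + (4 - 4*z) = -12 - 4*z)
v(2022, -317)/f(8*(-111)) = (-12 - 4*2022)/2614 = (-12 - 8088)*(1/2614) = -8100*1/2614 = -4050/1307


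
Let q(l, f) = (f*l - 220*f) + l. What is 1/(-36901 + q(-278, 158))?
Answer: -1/115863 ≈ -8.6309e-6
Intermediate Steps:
q(l, f) = l - 220*f + f*l (q(l, f) = (-220*f + f*l) + l = l - 220*f + f*l)
1/(-36901 + q(-278, 158)) = 1/(-36901 + (-278 - 220*158 + 158*(-278))) = 1/(-36901 + (-278 - 34760 - 43924)) = 1/(-36901 - 78962) = 1/(-115863) = -1/115863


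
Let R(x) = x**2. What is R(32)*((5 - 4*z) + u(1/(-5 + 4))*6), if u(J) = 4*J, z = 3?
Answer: -31744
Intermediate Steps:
R(32)*((5 - 4*z) + u(1/(-5 + 4))*6) = 32**2*((5 - 4*3) + (4/(-5 + 4))*6) = 1024*((5 - 12) + (4/(-1))*6) = 1024*(-7 + (4*(-1))*6) = 1024*(-7 - 4*6) = 1024*(-7 - 24) = 1024*(-31) = -31744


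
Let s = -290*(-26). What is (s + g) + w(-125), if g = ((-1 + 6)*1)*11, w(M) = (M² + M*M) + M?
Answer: 38720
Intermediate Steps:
s = 7540
w(M) = M + 2*M² (w(M) = (M² + M²) + M = 2*M² + M = M + 2*M²)
g = 55 (g = (5*1)*11 = 5*11 = 55)
(s + g) + w(-125) = (7540 + 55) - 125*(1 + 2*(-125)) = 7595 - 125*(1 - 250) = 7595 - 125*(-249) = 7595 + 31125 = 38720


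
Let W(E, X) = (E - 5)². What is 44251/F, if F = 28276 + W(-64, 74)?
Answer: 44251/33037 ≈ 1.3394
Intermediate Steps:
W(E, X) = (-5 + E)²
F = 33037 (F = 28276 + (-5 - 64)² = 28276 + (-69)² = 28276 + 4761 = 33037)
44251/F = 44251/33037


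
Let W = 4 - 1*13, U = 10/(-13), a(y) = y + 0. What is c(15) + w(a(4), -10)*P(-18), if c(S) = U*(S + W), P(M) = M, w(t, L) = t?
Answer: -996/13 ≈ -76.615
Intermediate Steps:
a(y) = y
U = -10/13 (U = 10*(-1/13) = -10/13 ≈ -0.76923)
W = -9 (W = 4 - 13 = -9)
c(S) = 90/13 - 10*S/13 (c(S) = -10*(S - 9)/13 = -10*(-9 + S)/13 = 90/13 - 10*S/13)
c(15) + w(a(4), -10)*P(-18) = (90/13 - 10/13*15) + 4*(-18) = (90/13 - 150/13) - 72 = -60/13 - 72 = -996/13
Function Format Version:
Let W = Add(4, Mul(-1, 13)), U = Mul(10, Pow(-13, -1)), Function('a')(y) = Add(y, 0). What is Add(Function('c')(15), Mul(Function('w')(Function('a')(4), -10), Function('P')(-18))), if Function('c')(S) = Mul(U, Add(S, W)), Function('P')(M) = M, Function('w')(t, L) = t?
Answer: Rational(-996, 13) ≈ -76.615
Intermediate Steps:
Function('a')(y) = y
U = Rational(-10, 13) (U = Mul(10, Rational(-1, 13)) = Rational(-10, 13) ≈ -0.76923)
W = -9 (W = Add(4, -13) = -9)
Function('c')(S) = Add(Rational(90, 13), Mul(Rational(-10, 13), S)) (Function('c')(S) = Mul(Rational(-10, 13), Add(S, -9)) = Mul(Rational(-10, 13), Add(-9, S)) = Add(Rational(90, 13), Mul(Rational(-10, 13), S)))
Add(Function('c')(15), Mul(Function('w')(Function('a')(4), -10), Function('P')(-18))) = Add(Add(Rational(90, 13), Mul(Rational(-10, 13), 15)), Mul(4, -18)) = Add(Add(Rational(90, 13), Rational(-150, 13)), -72) = Add(Rational(-60, 13), -72) = Rational(-996, 13)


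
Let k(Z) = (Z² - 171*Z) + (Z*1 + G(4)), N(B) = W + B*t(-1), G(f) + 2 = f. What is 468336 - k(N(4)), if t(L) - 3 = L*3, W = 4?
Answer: 468998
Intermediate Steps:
t(L) = 3 + 3*L (t(L) = 3 + L*3 = 3 + 3*L)
G(f) = -2 + f
N(B) = 4 (N(B) = 4 + B*(3 + 3*(-1)) = 4 + B*(3 - 3) = 4 + B*0 = 4 + 0 = 4)
k(Z) = 2 + Z² - 170*Z (k(Z) = (Z² - 171*Z) + (Z*1 + (-2 + 4)) = (Z² - 171*Z) + (Z + 2) = (Z² - 171*Z) + (2 + Z) = 2 + Z² - 170*Z)
468336 - k(N(4)) = 468336 - (2 + 4² - 170*4) = 468336 - (2 + 16 - 680) = 468336 - 1*(-662) = 468336 + 662 = 468998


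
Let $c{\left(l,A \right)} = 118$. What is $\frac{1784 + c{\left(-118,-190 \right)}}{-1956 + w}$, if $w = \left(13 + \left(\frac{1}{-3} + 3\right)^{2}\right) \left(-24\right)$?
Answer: $- \frac{2853}{3658} \approx -0.77993$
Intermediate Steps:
$w = - \frac{1448}{3}$ ($w = \left(13 + \left(- \frac{1}{3} + 3\right)^{2}\right) \left(-24\right) = \left(13 + \left(\frac{8}{3}\right)^{2}\right) \left(-24\right) = \left(13 + \frac{64}{9}\right) \left(-24\right) = \frac{181}{9} \left(-24\right) = - \frac{1448}{3} \approx -482.67$)
$\frac{1784 + c{\left(-118,-190 \right)}}{-1956 + w} = \frac{1784 + 118}{-1956 - \frac{1448}{3}} = \frac{1902}{- \frac{7316}{3}} = 1902 \left(- \frac{3}{7316}\right) = - \frac{2853}{3658}$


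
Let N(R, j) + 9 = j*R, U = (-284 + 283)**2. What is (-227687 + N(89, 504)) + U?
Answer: -182839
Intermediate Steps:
U = 1 (U = (-1)**2 = 1)
N(R, j) = -9 + R*j (N(R, j) = -9 + j*R = -9 + R*j)
(-227687 + N(89, 504)) + U = (-227687 + (-9 + 89*504)) + 1 = (-227687 + (-9 + 44856)) + 1 = (-227687 + 44847) + 1 = -182840 + 1 = -182839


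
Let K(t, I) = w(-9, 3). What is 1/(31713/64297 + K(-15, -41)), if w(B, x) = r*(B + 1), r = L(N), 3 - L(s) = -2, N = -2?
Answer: -64297/2540167 ≈ -0.025312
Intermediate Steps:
L(s) = 5 (L(s) = 3 - 1*(-2) = 3 + 2 = 5)
r = 5
w(B, x) = 5 + 5*B (w(B, x) = 5*(B + 1) = 5*(1 + B) = 5 + 5*B)
K(t, I) = -40 (K(t, I) = 5 + 5*(-9) = 5 - 45 = -40)
1/(31713/64297 + K(-15, -41)) = 1/(31713/64297 - 40) = 1/(-2540167/64297) = -64297/2540167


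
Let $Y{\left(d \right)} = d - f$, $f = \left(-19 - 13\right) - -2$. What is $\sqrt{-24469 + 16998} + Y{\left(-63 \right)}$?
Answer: $-33 + i \sqrt{7471} \approx -33.0 + 86.435 i$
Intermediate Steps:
$f = -30$ ($f = \left(-19 - 13\right) + 2 = -32 + 2 = -30$)
$Y{\left(d \right)} = 30 + d$ ($Y{\left(d \right)} = d - -30 = d + 30 = 30 + d$)
$\sqrt{-24469 + 16998} + Y{\left(-63 \right)} = \sqrt{-24469 + 16998} + \left(30 - 63\right) = \sqrt{-7471} - 33 = i \sqrt{7471} - 33 = -33 + i \sqrt{7471}$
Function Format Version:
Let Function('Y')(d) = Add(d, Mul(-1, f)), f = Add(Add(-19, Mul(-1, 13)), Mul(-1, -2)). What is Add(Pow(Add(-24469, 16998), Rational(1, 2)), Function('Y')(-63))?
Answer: Add(-33, Mul(I, Pow(7471, Rational(1, 2)))) ≈ Add(-33.000, Mul(86.435, I))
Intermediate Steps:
f = -30 (f = Add(Add(-19, -13), 2) = Add(-32, 2) = -30)
Function('Y')(d) = Add(30, d) (Function('Y')(d) = Add(d, Mul(-1, -30)) = Add(d, 30) = Add(30, d))
Add(Pow(Add(-24469, 16998), Rational(1, 2)), Function('Y')(-63)) = Add(Pow(Add(-24469, 16998), Rational(1, 2)), Add(30, -63)) = Add(Pow(-7471, Rational(1, 2)), -33) = Add(Mul(I, Pow(7471, Rational(1, 2))), -33) = Add(-33, Mul(I, Pow(7471, Rational(1, 2))))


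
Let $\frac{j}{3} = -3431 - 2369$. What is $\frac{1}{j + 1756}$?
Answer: $- \frac{1}{15644} \approx -6.3922 \cdot 10^{-5}$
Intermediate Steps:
$j = -17400$ ($j = 3 \left(-3431 - 2369\right) = 3 \left(-5800\right) = -17400$)
$\frac{1}{j + 1756} = \frac{1}{-17400 + 1756} = \frac{1}{-15644} = - \frac{1}{15644}$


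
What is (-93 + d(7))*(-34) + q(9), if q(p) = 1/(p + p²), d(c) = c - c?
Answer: 284581/90 ≈ 3162.0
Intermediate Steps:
d(c) = 0
(-93 + d(7))*(-34) + q(9) = (-93 + 0)*(-34) + 1/(9*(1 + 9)) = -93*(-34) + (⅑)/10 = 3162 + (⅑)*(⅒) = 3162 + 1/90 = 284581/90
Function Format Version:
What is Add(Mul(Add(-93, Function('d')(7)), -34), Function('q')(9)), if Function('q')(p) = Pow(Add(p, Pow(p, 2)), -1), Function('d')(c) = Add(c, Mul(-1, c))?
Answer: Rational(284581, 90) ≈ 3162.0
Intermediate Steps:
Function('d')(c) = 0
Add(Mul(Add(-93, Function('d')(7)), -34), Function('q')(9)) = Add(Mul(Add(-93, 0), -34), Mul(Pow(9, -1), Pow(Add(1, 9), -1))) = Add(Mul(-93, -34), Mul(Rational(1, 9), Pow(10, -1))) = Add(3162, Mul(Rational(1, 9), Rational(1, 10))) = Add(3162, Rational(1, 90)) = Rational(284581, 90)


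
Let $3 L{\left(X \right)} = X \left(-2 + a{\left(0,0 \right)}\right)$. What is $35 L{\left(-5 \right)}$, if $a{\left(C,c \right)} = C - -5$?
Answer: $-175$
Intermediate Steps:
$a{\left(C,c \right)} = 5 + C$ ($a{\left(C,c \right)} = C + 5 = 5 + C$)
$L{\left(X \right)} = X$ ($L{\left(X \right)} = \frac{X \left(-2 + \left(5 + 0\right)\right)}{3} = \frac{X \left(-2 + 5\right)}{3} = \frac{X 3}{3} = \frac{3 X}{3} = X$)
$35 L{\left(-5 \right)} = 35 \left(-5\right) = -175$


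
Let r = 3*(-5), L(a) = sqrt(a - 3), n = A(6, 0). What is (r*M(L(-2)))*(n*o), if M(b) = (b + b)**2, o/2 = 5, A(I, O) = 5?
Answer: 15000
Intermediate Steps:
n = 5
o = 10 (o = 2*5 = 10)
L(a) = sqrt(-3 + a)
M(b) = 4*b**2 (M(b) = (2*b)**2 = 4*b**2)
r = -15
(r*M(L(-2)))*(n*o) = (-60*(sqrt(-3 - 2))**2)*(5*10) = -60*(sqrt(-5))**2*50 = -60*(I*sqrt(5))**2*50 = -60*(-5)*50 = -15*(-20)*50 = 300*50 = 15000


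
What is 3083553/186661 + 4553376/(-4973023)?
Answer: 14484642273183/928269446203 ≈ 15.604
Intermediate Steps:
3083553/186661 + 4553376/(-4973023) = 3083553*(1/186661) + 4553376*(-1/4973023) = 3083553/186661 - 4553376/4973023 = 14484642273183/928269446203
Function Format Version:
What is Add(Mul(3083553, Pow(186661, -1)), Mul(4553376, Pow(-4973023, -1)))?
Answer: Rational(14484642273183, 928269446203) ≈ 15.604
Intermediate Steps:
Add(Mul(3083553, Pow(186661, -1)), Mul(4553376, Pow(-4973023, -1))) = Add(Mul(3083553, Rational(1, 186661)), Mul(4553376, Rational(-1, 4973023))) = Add(Rational(3083553, 186661), Rational(-4553376, 4973023)) = Rational(14484642273183, 928269446203)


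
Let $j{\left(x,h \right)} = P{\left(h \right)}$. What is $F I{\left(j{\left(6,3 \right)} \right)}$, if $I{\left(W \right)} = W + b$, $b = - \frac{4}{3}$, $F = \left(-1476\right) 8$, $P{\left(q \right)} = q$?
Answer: $-19680$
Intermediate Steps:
$j{\left(x,h \right)} = h$
$F = -11808$
$b = - \frac{4}{3}$ ($b = \left(-4\right) \frac{1}{3} = - \frac{4}{3} \approx -1.3333$)
$I{\left(W \right)} = - \frac{4}{3} + W$ ($I{\left(W \right)} = W - \frac{4}{3} = - \frac{4}{3} + W$)
$F I{\left(j{\left(6,3 \right)} \right)} = - 11808 \left(- \frac{4}{3} + 3\right) = \left(-11808\right) \frac{5}{3} = -19680$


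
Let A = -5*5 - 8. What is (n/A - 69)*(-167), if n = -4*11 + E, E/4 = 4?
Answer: 375583/33 ≈ 11381.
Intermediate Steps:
E = 16 (E = 4*4 = 16)
n = -28 (n = -4*11 + 16 = -44 + 16 = -28)
A = -33 (A = -25 - 8 = -33)
(n/A - 69)*(-167) = (-28/(-33) - 69)*(-167) = (-28*(-1/33) - 69)*(-167) = (28/33 - 69)*(-167) = -2249/33*(-167) = 375583/33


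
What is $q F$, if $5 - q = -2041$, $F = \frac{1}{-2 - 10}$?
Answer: $- \frac{341}{2} \approx -170.5$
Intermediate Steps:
$F = - \frac{1}{12}$ ($F = \frac{1}{-2 - 10} = \frac{1}{-12} = - \frac{1}{12} \approx -0.083333$)
$q = 2046$ ($q = 5 - -2041 = 5 + 2041 = 2046$)
$q F = 2046 \left(- \frac{1}{12}\right) = - \frac{341}{2}$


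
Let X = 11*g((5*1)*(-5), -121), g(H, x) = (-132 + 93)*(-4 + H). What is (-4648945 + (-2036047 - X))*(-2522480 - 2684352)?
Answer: 34872408462256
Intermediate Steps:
g(H, x) = 156 - 39*H (g(H, x) = -39*(-4 + H) = 156 - 39*H)
X = 12441 (X = 11*(156 - 39*5*1*(-5)) = 11*(156 - 195*(-5)) = 11*(156 - 39*(-25)) = 11*(156 + 975) = 11*1131 = 12441)
(-4648945 + (-2036047 - X))*(-2522480 - 2684352) = (-4648945 + (-2036047 - 1*12441))*(-2522480 - 2684352) = (-4648945 + (-2036047 - 12441))*(-5206832) = (-4648945 - 2048488)*(-5206832) = -6697433*(-5206832) = 34872408462256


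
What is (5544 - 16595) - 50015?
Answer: -61066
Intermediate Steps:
(5544 - 16595) - 50015 = -11051 - 50015 = -61066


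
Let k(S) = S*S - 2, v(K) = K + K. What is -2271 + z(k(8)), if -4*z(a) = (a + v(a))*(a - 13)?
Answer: -9099/2 ≈ -4549.5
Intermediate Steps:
v(K) = 2*K
k(S) = -2 + S² (k(S) = S² - 2 = -2 + S²)
z(a) = -3*a*(-13 + a)/4 (z(a) = -(a + 2*a)*(a - 13)/4 = -3*a*(-13 + a)/4)
-2271 + z(k(8)) = -2271 + 3*(-2 + 8²)*(13 - (-2 + 8²))/4 = -2271 + 3*(-2 + 64)*(13 - (-2 + 64))/4 = -2271 + (¾)*62*(13 - 1*62) = -2271 + (¾)*62*(13 - 62) = -2271 + (¾)*62*(-49) = -2271 - 4557/2 = -9099/2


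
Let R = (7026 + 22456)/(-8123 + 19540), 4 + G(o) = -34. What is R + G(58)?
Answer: -404364/11417 ≈ -35.418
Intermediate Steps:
G(o) = -38 (G(o) = -4 - 34 = -38)
R = 29482/11417 ≈ 2.5823
R + G(58) = 29482/11417 - 38 = -404364/11417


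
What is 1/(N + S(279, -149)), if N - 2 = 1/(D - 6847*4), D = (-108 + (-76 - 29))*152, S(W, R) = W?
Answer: 59764/16793683 ≈ 0.0035587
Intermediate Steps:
D = -32376 (D = (-108 - 105)*152 = -213*152 = -32376)
N = 119527/59764 (N = 2 + 1/(-32376 - 6847*4) = 2 + 1/(-32376 - 27388) = 2 + 1/(-59764) = 2 - 1/59764 = 119527/59764 ≈ 2.0000)
1/(N + S(279, -149)) = 1/(119527/59764 + 279) = 1/(16793683/59764) = 59764/16793683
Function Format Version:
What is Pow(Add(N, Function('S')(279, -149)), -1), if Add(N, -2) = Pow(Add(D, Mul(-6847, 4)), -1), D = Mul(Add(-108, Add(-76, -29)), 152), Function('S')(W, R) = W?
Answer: Rational(59764, 16793683) ≈ 0.0035587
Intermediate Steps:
D = -32376 (D = Mul(Add(-108, -105), 152) = Mul(-213, 152) = -32376)
N = Rational(119527, 59764) (N = Add(2, Pow(Add(-32376, Mul(-6847, 4)), -1)) = Add(2, Pow(Add(-32376, -27388), -1)) = Add(2, Pow(-59764, -1)) = Add(2, Rational(-1, 59764)) = Rational(119527, 59764) ≈ 2.0000)
Pow(Add(N, Function('S')(279, -149)), -1) = Pow(Add(Rational(119527, 59764), 279), -1) = Pow(Rational(16793683, 59764), -1) = Rational(59764, 16793683)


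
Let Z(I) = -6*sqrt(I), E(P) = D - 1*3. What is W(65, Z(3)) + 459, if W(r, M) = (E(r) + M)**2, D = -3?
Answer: 603 + 72*sqrt(3) ≈ 727.71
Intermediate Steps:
E(P) = -6 (E(P) = -3 - 1*3 = -3 - 3 = -6)
W(r, M) = (-6 + M)**2
W(65, Z(3)) + 459 = (-6 - 6*sqrt(3))**2 + 459 = 459 + (-6 - 6*sqrt(3))**2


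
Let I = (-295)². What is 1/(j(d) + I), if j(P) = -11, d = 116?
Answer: 1/87014 ≈ 1.1492e-5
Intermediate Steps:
I = 87025
1/(j(d) + I) = 1/(-11 + 87025) = 1/87014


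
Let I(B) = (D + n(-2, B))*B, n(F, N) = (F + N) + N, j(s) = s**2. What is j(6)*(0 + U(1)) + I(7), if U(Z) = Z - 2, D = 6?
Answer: 90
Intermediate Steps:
U(Z) = -2 + Z
n(F, N) = F + 2*N
I(B) = B*(4 + 2*B) (I(B) = (6 + (-2 + 2*B))*B = (4 + 2*B)*B = B*(4 + 2*B))
j(6)*(0 + U(1)) + I(7) = 6**2*(0 + (-2 + 1)) + 2*7*(2 + 7) = 36*(0 - 1) + 2*7*9 = 36*(-1) + 126 = -36 + 126 = 90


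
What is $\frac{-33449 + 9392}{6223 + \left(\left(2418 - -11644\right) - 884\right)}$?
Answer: $- \frac{8019}{6467} \approx -1.24$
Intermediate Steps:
$\frac{-33449 + 9392}{6223 + \left(\left(2418 - -11644\right) - 884\right)} = - \frac{24057}{6223 + \left(\left(2418 + 11644\right) - 884\right)} = - \frac{24057}{6223 + \left(14062 - 884\right)} = - \frac{24057}{6223 + 13178} = - \frac{24057}{19401} = \left(-24057\right) \frac{1}{19401} = - \frac{8019}{6467}$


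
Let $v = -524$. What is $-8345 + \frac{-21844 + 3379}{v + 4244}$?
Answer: $- \frac{2070791}{248} \approx -8350.0$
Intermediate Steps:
$-8345 + \frac{-21844 + 3379}{v + 4244} = -8345 + \frac{-21844 + 3379}{-524 + 4244} = -8345 - \frac{18465}{3720} = -8345 - \frac{1231}{248} = - \frac{2070791}{248}$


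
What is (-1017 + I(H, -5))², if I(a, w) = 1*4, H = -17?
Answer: 1026169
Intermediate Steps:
I(a, w) = 4
(-1017 + I(H, -5))² = (-1017 + 4)² = (-1013)² = 1026169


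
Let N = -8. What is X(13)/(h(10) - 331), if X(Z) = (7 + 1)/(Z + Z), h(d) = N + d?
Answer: -4/4277 ≈ -0.00093524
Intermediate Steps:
h(d) = -8 + d
X(Z) = 4/Z (X(Z) = 8/((2*Z)) = 8*(1/(2*Z)) = 4/Z)
X(13)/(h(10) - 331) = (4/13)/((-8 + 10) - 331) = (4*(1/13))/(2 - 331) = (4/13)/(-329) = -1/329*4/13 = -4/4277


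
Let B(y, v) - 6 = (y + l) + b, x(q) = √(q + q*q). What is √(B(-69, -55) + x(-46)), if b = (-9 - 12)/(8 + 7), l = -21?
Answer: √(-2135 + 75*√230)/5 ≈ 6.3169*I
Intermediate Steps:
b = -7/5 (b = -21/15 = -21*1/15 = -7/5 ≈ -1.4000)
x(q) = √(q + q²)
B(y, v) = -82/5 + y (B(y, v) = 6 + ((y - 21) - 7/5) = 6 + ((-21 + y) - 7/5) = 6 + (-112/5 + y) = -82/5 + y)
√(B(-69, -55) + x(-46)) = √((-82/5 - 69) + √(-46*(1 - 46))) = √(-427/5 + √(-46*(-45))) = √(-427/5 + √2070) = √(-427/5 + 3*√230)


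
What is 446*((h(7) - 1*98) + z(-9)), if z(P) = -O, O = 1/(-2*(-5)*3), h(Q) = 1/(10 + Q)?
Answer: -11142641/255 ≈ -43697.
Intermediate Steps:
O = 1/30 (O = 1/(10*3) = 1/30 ≈ 0.033333)
z(P) = -1/30 (z(P) = -1*1/30 = -1/30)
446*((h(7) - 1*98) + z(-9)) = 446*((1/(10 + 7) - 1*98) - 1/30) = 446*((1/17 - 98) - 1/30) = 446*(-1665/17 - 1/30) = 446*(-49967/510) = -11142641/255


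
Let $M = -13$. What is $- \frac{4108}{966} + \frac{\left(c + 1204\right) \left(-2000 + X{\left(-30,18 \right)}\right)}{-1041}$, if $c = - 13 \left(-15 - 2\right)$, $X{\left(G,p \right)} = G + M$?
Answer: $\frac{468002537}{167601} \approx 2792.4$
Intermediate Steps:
$X{\left(G,p \right)} = -13 + G$ ($X{\left(G,p \right)} = G - 13 = -13 + G$)
$c = 221$ ($c = \left(-13\right) \left(-17\right) = 221$)
$- \frac{4108}{966} + \frac{\left(c + 1204\right) \left(-2000 + X{\left(-30,18 \right)}\right)}{-1041} = - \frac{4108}{966} + \frac{\left(221 + 1204\right) \left(-2000 - 43\right)}{-1041} = \left(-4108\right) \frac{1}{966} + 1425 \left(-2000 - 43\right) \left(- \frac{1}{1041}\right) = - \frac{2054}{483} + 1425 \left(-2043\right) \left(- \frac{1}{1041}\right) = - \frac{2054}{483} - - \frac{970425}{347} = - \frac{2054}{483} + \frac{970425}{347} = \frac{468002537}{167601}$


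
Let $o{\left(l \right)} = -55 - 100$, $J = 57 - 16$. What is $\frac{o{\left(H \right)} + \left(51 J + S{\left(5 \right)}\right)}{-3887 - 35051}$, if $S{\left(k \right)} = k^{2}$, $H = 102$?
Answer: $- \frac{1961}{38938} \approx -0.050362$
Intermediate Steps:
$J = 41$ ($J = 57 - 16 = 41$)
$o{\left(l \right)} = -155$ ($o{\left(l \right)} = -55 - 100 = -155$)
$\frac{o{\left(H \right)} + \left(51 J + S{\left(5 \right)}\right)}{-3887 - 35051} = \frac{-155 + \left(51 \cdot 41 + 5^{2}\right)}{-3887 - 35051} = \frac{-155 + \left(2091 + 25\right)}{-38938} = \left(-155 + 2116\right) \left(- \frac{1}{38938}\right) = 1961 \left(- \frac{1}{38938}\right) = - \frac{1961}{38938}$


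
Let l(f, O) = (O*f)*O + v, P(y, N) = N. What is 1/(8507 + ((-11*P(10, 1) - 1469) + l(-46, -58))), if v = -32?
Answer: -1/147749 ≈ -6.7682e-6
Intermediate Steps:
l(f, O) = -32 + f*O² (l(f, O) = (O*f)*O - 32 = f*O² - 32 = -32 + f*O²)
1/(8507 + ((-11*P(10, 1) - 1469) + l(-46, -58))) = 1/(8507 + ((-11*1 - 1469) + (-32 - 46*(-58)²))) = 1/(8507 + ((-11 - 1469) + (-32 - 46*3364))) = 1/(8507 + (-1480 + (-32 - 154744))) = 1/(8507 + (-1480 - 154776)) = 1/(8507 - 156256) = 1/(-147749) = -1/147749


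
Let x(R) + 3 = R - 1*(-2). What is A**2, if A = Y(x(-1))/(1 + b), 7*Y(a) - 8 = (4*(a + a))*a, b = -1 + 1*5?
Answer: 64/49 ≈ 1.3061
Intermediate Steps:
x(R) = -1 + R (x(R) = -3 + (R - 1*(-2)) = -3 + (R + 2) = -3 + (2 + R) = -1 + R)
b = 4 (b = -1 + 5 = 4)
Y(a) = 8/7 + 8*a**2/7 (Y(a) = 8/7 + ((4*(a + a))*a)/7 = 8/7 + ((4*(2*a))*a)/7 = 8/7 + ((8*a)*a)/7 = 8/7 + (8*a**2)/7 = 8/7 + 8*a**2/7)
A = 8/7 (A = (8/7 + 8*(-1 - 1)**2/7)/(1 + 4) = (8/7 + (8/7)*(-2)**2)/5 = (8/7 + (8/7)*4)*(1/5) = (8/7 + 32/7)*(1/5) = (40/7)*(1/5) = 8/7 ≈ 1.1429)
A**2 = (8/7)**2 = 64/49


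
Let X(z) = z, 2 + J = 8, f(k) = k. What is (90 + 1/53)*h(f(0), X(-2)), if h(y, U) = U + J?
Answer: 19084/53 ≈ 360.08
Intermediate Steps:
J = 6 (J = -2 + 8 = 6)
h(y, U) = 6 + U (h(y, U) = U + 6 = 6 + U)
(90 + 1/53)*h(f(0), X(-2)) = (90 + 1/53)*(6 - 2) = (90 + 1/53)*4 = (4771/53)*4 = 19084/53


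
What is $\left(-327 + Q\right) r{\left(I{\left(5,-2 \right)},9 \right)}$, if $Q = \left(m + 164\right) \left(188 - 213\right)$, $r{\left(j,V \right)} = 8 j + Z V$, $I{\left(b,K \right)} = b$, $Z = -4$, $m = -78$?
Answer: $-9908$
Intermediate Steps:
$r{\left(j,V \right)} = - 4 V + 8 j$ ($r{\left(j,V \right)} = 8 j - 4 V = - 4 V + 8 j$)
$Q = -2150$ ($Q = \left(-78 + 164\right) \left(188 - 213\right) = 86 \left(-25\right) = -2150$)
$\left(-327 + Q\right) r{\left(I{\left(5,-2 \right)},9 \right)} = \left(-327 - 2150\right) \left(\left(-4\right) 9 + 8 \cdot 5\right) = - 2477 \left(-36 + 40\right) = \left(-2477\right) 4 = -9908$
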